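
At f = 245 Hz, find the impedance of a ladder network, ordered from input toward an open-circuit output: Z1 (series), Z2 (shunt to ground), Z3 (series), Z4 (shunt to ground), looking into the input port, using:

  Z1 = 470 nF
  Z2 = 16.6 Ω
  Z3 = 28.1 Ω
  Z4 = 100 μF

Step 1 — Angular frequency: ω = 2π·f = 2π·245 = 1539 rad/s.
Step 2 — Component impedances:
  Z1: Z = 1/(jωC) = -j/(ω·C) = 0 - j1382 Ω
  Z2: Z = R = 16.6 Ω
  Z3: Z = R = 28.1 Ω
  Z4: Z = 1/(jωC) = -j/(ω·C) = 0 - j6.496 Ω
Step 3 — Ladder network (open output): work backward from the far end, alternating series and parallel combinations. Z_in = 10.56 - j1383 Ω = 1383∠-89.6° Ω.

Z = 10.56 - j1383 Ω = 1383∠-89.6° Ω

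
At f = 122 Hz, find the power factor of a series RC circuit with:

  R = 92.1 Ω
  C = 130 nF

Step 1 — Angular frequency: ω = 2π·f = 2π·122 = 766.5 rad/s.
Step 2 — Component impedances:
  R: Z = R = 92.1 Ω
  C: Z = 1/(jωC) = -j/(ω·C) = 0 - j1.003e+04 Ω
Step 3 — Series combination: Z_total = R + C = 92.1 - j1.003e+04 Ω = 1.004e+04∠-89.5° Ω.
Step 4 — Power factor: PF = cos(φ) = Re(Z)/|Z| = 92.1/10035.413 = 0.009177.
Step 5 — Type: Im(Z) = -1.003e+04 ⇒ leading (phase φ = -89.5°).

PF = 0.009177 (leading, φ = -89.5°)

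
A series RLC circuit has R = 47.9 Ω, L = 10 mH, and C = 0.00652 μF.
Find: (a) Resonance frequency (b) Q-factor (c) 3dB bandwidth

Step 1 — Resonance: ω₀ = 1/√(LC) = 1/√(0.01·6.52e-09) = 1.238e+05 rad/s.
Step 2 — f₀ = ω₀/(2π) = 1.971e+04 Hz.
Step 3 — Series Q: Q = ω₀L/R = 1.238e+05·0.01/47.9 = 25.85.
Step 4 — Bandwidth: Δω = ω₀/Q = 4790 rad/s; BW = Δω/(2π) = 762.4 Hz.

(a) f₀ = 1.971e+04 Hz  (b) Q = 25.85  (c) BW = 762.4 Hz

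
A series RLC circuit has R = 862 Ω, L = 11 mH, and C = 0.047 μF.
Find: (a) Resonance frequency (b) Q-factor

Step 1 — Resonance condition Im(Z)=0 gives ω₀ = 1/√(LC).
Step 2 — ω₀ = 1/√(0.011·4.7e-08) = 4.398e+04 rad/s.
Step 3 — f₀ = ω₀/(2π) = 7000 Hz.
Step 4 — Series Q: Q = ω₀L/R = 4.398e+04·0.011/862 = 0.5612.

(a) f₀ = 7000 Hz  (b) Q = 0.5612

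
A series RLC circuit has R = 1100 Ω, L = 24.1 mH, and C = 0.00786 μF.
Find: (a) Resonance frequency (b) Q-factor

Step 1 — Resonance condition Im(Z)=0 gives ω₀ = 1/√(LC).
Step 2 — ω₀ = 1/√(0.0241·7.86e-09) = 7.266e+04 rad/s.
Step 3 — f₀ = ω₀/(2π) = 1.156e+04 Hz.
Step 4 — Series Q: Q = ω₀L/R = 7.266e+04·0.0241/1100 = 1.592.

(a) f₀ = 1.156e+04 Hz  (b) Q = 1.592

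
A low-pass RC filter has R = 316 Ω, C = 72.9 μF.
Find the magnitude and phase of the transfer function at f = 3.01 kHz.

Step 1 — Angular frequency: ω = 2π·3010 = 1.891e+04 rad/s.
Step 2 — Transfer function: H(jω) = 1/(1 + jωRC).
Step 3 — Denominator: 1 + jωRC = 1 + j·1.891e+04·316·7.29e-05 = 1 + j435.7.
Step 4 — H = 5.268e-06 - j0.002295.
Step 5 — Magnitude: |H| = 0.002295 (-52.8 dB); phase: φ = -89.9°.

|H| = 0.002295 (-52.8 dB), φ = -89.9°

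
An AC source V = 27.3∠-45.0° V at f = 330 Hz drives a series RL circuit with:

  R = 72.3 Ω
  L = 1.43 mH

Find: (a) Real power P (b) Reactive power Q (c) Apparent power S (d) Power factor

Step 1 — Angular frequency: ω = 2π·f = 2π·330 = 2073 rad/s.
Step 2 — Component impedances:
  R: Z = R = 72.3 Ω
  L: Z = jωL = j·2073·0.00143 = 0 + j2.965 Ω
Step 3 — Series combination: Z_total = R + L = 72.3 + j2.965 Ω = 72.36∠2.3° Ω.
Step 4 — Source phasor: V = 27.3∠-45.0° V = 19.3 - j19.3 V.
Step 5 — Current: I = V / Z = 0.2556 - j0.2775 A = 0.3773∠-47.3° A.
Step 6 — Complex power: S = V·I* = 10.29 + j0.422 VA.
Step 7 — Real power: P = Re(S) = 10.29 W.
Step 8 — Reactive power: Q = Im(S) = 0.422 VAR.
Step 9 — Apparent power: |S| = 10.3 VA.
Step 10 — Power factor: PF = P/|S| = 0.9992 (lagging).

(a) P = 10.29 W  (b) Q = 0.422 VAR  (c) S = 10.3 VA  (d) PF = 0.9992 (lagging)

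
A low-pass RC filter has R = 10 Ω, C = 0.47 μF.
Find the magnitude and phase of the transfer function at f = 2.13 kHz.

Step 1 — Angular frequency: ω = 2π·2130 = 1.338e+04 rad/s.
Step 2 — Transfer function: H(jω) = 1/(1 + jωRC).
Step 3 — Denominator: 1 + jωRC = 1 + j·1.338e+04·10·4.7e-07 = 1 + j0.0629.
Step 4 — H = 0.9961 - j0.06265.
Step 5 — Magnitude: |H| = 0.998 (-0.0 dB); phase: φ = -3.6°.

|H| = 0.998 (-0.0 dB), φ = -3.6°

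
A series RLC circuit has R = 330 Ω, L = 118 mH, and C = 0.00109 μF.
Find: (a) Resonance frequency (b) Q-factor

Step 1 — Resonance condition Im(Z)=0 gives ω₀ = 1/√(LC).
Step 2 — ω₀ = 1/√(0.118·1.09e-09) = 8.818e+04 rad/s.
Step 3 — f₀ = ω₀/(2π) = 1.403e+04 Hz.
Step 4 — Series Q: Q = ω₀L/R = 8.818e+04·0.118/330 = 31.53.

(a) f₀ = 1.403e+04 Hz  (b) Q = 31.53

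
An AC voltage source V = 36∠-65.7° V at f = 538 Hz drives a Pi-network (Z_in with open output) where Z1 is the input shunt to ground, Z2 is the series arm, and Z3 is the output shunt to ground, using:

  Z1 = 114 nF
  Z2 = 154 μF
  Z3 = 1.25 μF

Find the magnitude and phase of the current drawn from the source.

Step 1 — Angular frequency: ω = 2π·f = 2π·538 = 3380 rad/s.
Step 2 — Component impedances:
  Z1: Z = 1/(jωC) = -j/(ω·C) = 0 - j2595 Ω
  Z2: Z = 1/(jωC) = -j/(ω·C) = 0 - j1.921 Ω
  Z3: Z = 1/(jωC) = -j/(ω·C) = 0 - j236.7 Ω
Step 3 — With open output, the series arm Z2 and the output shunt Z3 appear in series to ground: Z2 + Z3 = 0 - j238.6 Ω.
Step 4 — Parallel with input shunt Z1: Z_in = Z1 || (Z2 + Z3) = 0 - j218.5 Ω = 218.5∠-90.0° Ω.
Step 5 — Source phasor: V = 36∠-65.7° V = 14.81 - j32.81 V.
Step 6 — Ohm's law: I = V / Z_total = (14.81 - j32.81) / (0 - j218.5) = 0.1502 + j0.0678 A.
Step 7 — Convert to polar: |I| = 0.1648 A, ∠I = 24.3°.

I = 0.1648∠24.3° A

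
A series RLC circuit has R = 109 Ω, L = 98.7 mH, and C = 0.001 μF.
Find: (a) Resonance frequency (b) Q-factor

Step 1 — Resonance condition Im(Z)=0 gives ω₀ = 1/√(LC).
Step 2 — ω₀ = 1/√(0.0987·1e-09) = 1.007e+05 rad/s.
Step 3 — f₀ = ω₀/(2π) = 1.602e+04 Hz.
Step 4 — Series Q: Q = ω₀L/R = 1.007e+05·0.0987/109 = 91.14.

(a) f₀ = 1.602e+04 Hz  (b) Q = 91.14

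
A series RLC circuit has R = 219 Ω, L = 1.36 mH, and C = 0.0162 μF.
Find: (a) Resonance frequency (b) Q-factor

Step 1 — Resonance condition Im(Z)=0 gives ω₀ = 1/√(LC).
Step 2 — ω₀ = 1/√(0.00136·1.62e-08) = 2.13e+05 rad/s.
Step 3 — f₀ = ω₀/(2π) = 3.391e+04 Hz.
Step 4 — Series Q: Q = ω₀L/R = 2.13e+05·0.00136/219 = 1.323.

(a) f₀ = 3.391e+04 Hz  (b) Q = 1.323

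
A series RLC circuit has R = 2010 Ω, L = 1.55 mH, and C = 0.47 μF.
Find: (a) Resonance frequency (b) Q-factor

Step 1 — Resonance condition Im(Z)=0 gives ω₀ = 1/√(LC).
Step 2 — ω₀ = 1/√(0.00155·4.7e-07) = 3.705e+04 rad/s.
Step 3 — f₀ = ω₀/(2π) = 5897 Hz.
Step 4 — Series Q: Q = ω₀L/R = 3.705e+04·0.00155/2010 = 0.02857.

(a) f₀ = 5897 Hz  (b) Q = 0.02857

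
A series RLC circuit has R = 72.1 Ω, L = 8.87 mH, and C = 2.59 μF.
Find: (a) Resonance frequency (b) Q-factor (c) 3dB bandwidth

Step 1 — Resonance condition Im(Z)=0 gives ω₀ = 1/√(LC).
Step 2 — ω₀ = 1/√(0.00887·2.59e-06) = 6598 rad/s.
Step 3 — f₀ = ω₀/(2π) = 1050 Hz.
Step 4 — Series Q: Q = ω₀L/R = 6598·0.00887/72.1 = 0.8117.
Step 5 — 3dB bandwidth: Δω = ω₀/Q = 8129 rad/s; BW = Δω/(2π) = 1294 Hz.

(a) f₀ = 1050 Hz  (b) Q = 0.8117  (c) BW = 1294 Hz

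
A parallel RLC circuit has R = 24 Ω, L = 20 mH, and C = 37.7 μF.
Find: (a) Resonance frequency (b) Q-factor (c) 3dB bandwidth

Step 1 — Resonance: ω₀ = 1/√(LC) = 1/√(0.02·3.77e-05) = 1152 rad/s.
Step 2 — f₀ = ω₀/(2π) = 183.3 Hz.
Step 3 — Parallel Q: Q = R/(ω₀L) = 24/(1152·0.02) = 1.042.
Step 4 — Bandwidth: Δω = ω₀/Q = 1105 rad/s; BW = Δω/(2π) = 175.9 Hz.

(a) f₀ = 183.3 Hz  (b) Q = 1.042  (c) BW = 175.9 Hz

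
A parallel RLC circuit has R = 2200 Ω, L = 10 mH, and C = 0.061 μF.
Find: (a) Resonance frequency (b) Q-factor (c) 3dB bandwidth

Step 1 — Resonance: ω₀ = 1/√(LC) = 1/√(0.01·6.1e-08) = 4.049e+04 rad/s.
Step 2 — f₀ = ω₀/(2π) = 6444 Hz.
Step 3 — Parallel Q: Q = R/(ω₀L) = 2200/(4.049e+04·0.01) = 5.434.
Step 4 — Bandwidth: Δω = ω₀/Q = 7452 rad/s; BW = Δω/(2π) = 1186 Hz.

(a) f₀ = 6444 Hz  (b) Q = 5.434  (c) BW = 1186 Hz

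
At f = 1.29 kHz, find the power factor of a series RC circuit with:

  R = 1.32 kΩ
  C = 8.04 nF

Step 1 — Angular frequency: ω = 2π·f = 2π·1290 = 8105 rad/s.
Step 2 — Component impedances:
  R: Z = R = 1320 Ω
  C: Z = 1/(jωC) = -j/(ω·C) = 0 - j1.535e+04 Ω
Step 3 — Series combination: Z_total = R + C = 1320 - j1.535e+04 Ω = 1.54e+04∠-85.1° Ω.
Step 4 — Power factor: PF = cos(φ) = Re(Z)/|Z| = 1320/15402 = 0.0857.
Step 5 — Type: Im(Z) = -1.535e+04 ⇒ leading (phase φ = -85.1°).

PF = 0.0857 (leading, φ = -85.1°)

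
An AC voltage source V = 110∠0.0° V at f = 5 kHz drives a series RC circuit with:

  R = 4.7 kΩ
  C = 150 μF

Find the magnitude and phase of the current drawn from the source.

Step 1 — Angular frequency: ω = 2π·f = 2π·5000 = 3.142e+04 rad/s.
Step 2 — Component impedances:
  R: Z = R = 4700 Ω
  C: Z = 1/(jωC) = -j/(ω·C) = 0 - j0.2122 Ω
Step 3 — Series combination: Z_total = R + C = 4700 - j0.2122 Ω = 4700∠-0.0° Ω.
Step 4 — Source phasor: V = 110∠0.0° V = 110 V.
Step 5 — Ohm's law: I = V / Z_total = (110) / (4700 - j0.2122) = 0.0234 + j1.057e-06 A.
Step 6 — Convert to polar: |I| = 0.0234 A, ∠I = 0.0°.

I = 0.0234∠0.0° A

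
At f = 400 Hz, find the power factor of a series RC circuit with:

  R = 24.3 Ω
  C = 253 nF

Step 1 — Angular frequency: ω = 2π·f = 2π·400 = 2513 rad/s.
Step 2 — Component impedances:
  R: Z = R = 24.3 Ω
  C: Z = 1/(jωC) = -j/(ω·C) = 0 - j1573 Ω
Step 3 — Series combination: Z_total = R + C = 24.3 - j1573 Ω = 1573∠-89.1° Ω.
Step 4 — Power factor: PF = cos(φ) = Re(Z)/|Z| = 24.3/1573 = 0.01545.
Step 5 — Type: Im(Z) = -1573 ⇒ leading (phase φ = -89.1°).

PF = 0.01545 (leading, φ = -89.1°)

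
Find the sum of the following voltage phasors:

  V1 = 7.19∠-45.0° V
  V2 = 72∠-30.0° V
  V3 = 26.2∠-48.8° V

Step 1 — Convert each phasor to rectangular form:
  V1 = 7.19·(cos(-45.0°) + j·sin(-45.0°)) = 5.084 - j5.084 V
  V2 = 72·(cos(-30.0°) + j·sin(-30.0°)) = 62.35 - j36 V
  V3 = 26.2·(cos(-48.8°) + j·sin(-48.8°)) = 17.26 - j19.71 V
Step 2 — Sum components: V_total = 84.7 - j60.8 V.
Step 3 — Convert to polar: |V_total| = 104.3 V, ∠V_total = -35.7°.

V_total = 104.3∠-35.7° V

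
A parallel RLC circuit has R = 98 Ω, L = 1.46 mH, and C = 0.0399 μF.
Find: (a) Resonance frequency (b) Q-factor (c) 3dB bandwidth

Step 1 — Resonance: ω₀ = 1/√(LC) = 1/√(0.00146·3.99e-08) = 1.31e+05 rad/s.
Step 2 — f₀ = ω₀/(2π) = 2.085e+04 Hz.
Step 3 — Parallel Q: Q = R/(ω₀L) = 98/(1.31e+05·0.00146) = 0.5123.
Step 4 — Bandwidth: Δω = ω₀/Q = 2.557e+05 rad/s; BW = Δω/(2π) = 4.07e+04 Hz.

(a) f₀ = 2.085e+04 Hz  (b) Q = 0.5123  (c) BW = 4.07e+04 Hz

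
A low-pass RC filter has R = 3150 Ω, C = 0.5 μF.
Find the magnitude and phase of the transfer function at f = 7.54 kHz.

Step 1 — Angular frequency: ω = 2π·7540 = 4.738e+04 rad/s.
Step 2 — Transfer function: H(jω) = 1/(1 + jωRC).
Step 3 — Denominator: 1 + jωRC = 1 + j·4.738e+04·3150·5e-07 = 1 + j74.62.
Step 4 — H = 0.0001796 - j0.0134.
Step 5 — Magnitude: |H| = 0.0134 (-37.5 dB); phase: φ = -89.2°.

|H| = 0.0134 (-37.5 dB), φ = -89.2°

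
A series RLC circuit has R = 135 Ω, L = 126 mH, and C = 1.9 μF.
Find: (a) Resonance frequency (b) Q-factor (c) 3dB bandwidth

Step 1 — Resonance: ω₀ = 1/√(LC) = 1/√(0.126·1.9e-06) = 2044 rad/s.
Step 2 — f₀ = ω₀/(2π) = 325.3 Hz.
Step 3 — Series Q: Q = ω₀L/R = 2044·0.126/135 = 1.908.
Step 4 — Bandwidth: Δω = ω₀/Q = 1071 rad/s; BW = Δω/(2π) = 170.5 Hz.

(a) f₀ = 325.3 Hz  (b) Q = 1.908  (c) BW = 170.5 Hz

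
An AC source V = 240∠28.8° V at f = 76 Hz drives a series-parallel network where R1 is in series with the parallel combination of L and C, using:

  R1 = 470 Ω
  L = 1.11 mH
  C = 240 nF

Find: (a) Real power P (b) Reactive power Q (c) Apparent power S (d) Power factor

Step 1 — Angular frequency: ω = 2π·f = 2π·76 = 477.5 rad/s.
Step 2 — Component impedances:
  R1: Z = R = 470 Ω
  L: Z = jωL = j·477.5·0.00111 = 0 + j0.53 Ω
  C: Z = 1/(jωC) = -j/(ω·C) = 0 - j8726 Ω
Step 3 — Parallel branch: L || C = 1/(1/L + 1/C) = 0 + j0.5301 Ω.
Step 4 — Series with R1: Z_total = R1 + (L || C) = 470 + j0.5301 Ω = 470∠0.1° Ω.
Step 5 — Source phasor: V = 240∠28.8° V = 210.3 + j115.6 V.
Step 6 — Current: I = V / Z = 0.4478 + j0.2455 A = 0.5106∠28.7° A.
Step 7 — Complex power: S = V·I* = 122.6 + j0.1382 VA.
Step 8 — Real power: P = Re(S) = 122.6 W.
Step 9 — Reactive power: Q = Im(S) = 0.1382 VAR.
Step 10 — Apparent power: |S| = 122.6 VA.
Step 11 — Power factor: PF = P/|S| = 1 (lagging).

(a) P = 122.6 W  (b) Q = 0.1382 VAR  (c) S = 122.6 VA  (d) PF = 1 (lagging)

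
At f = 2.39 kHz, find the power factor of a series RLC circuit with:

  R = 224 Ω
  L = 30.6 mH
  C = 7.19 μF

Step 1 — Angular frequency: ω = 2π·f = 2π·2390 = 1.502e+04 rad/s.
Step 2 — Component impedances:
  R: Z = R = 224 Ω
  L: Z = jωL = j·1.502e+04·0.0306 = 0 + j459.5 Ω
  C: Z = 1/(jωC) = -j/(ω·C) = 0 - j9.262 Ω
Step 3 — Series combination: Z_total = R + L + C = 224 + j450.3 Ω = 502.9∠63.5° Ω.
Step 4 — Power factor: PF = cos(φ) = Re(Z)/|Z| = 224/502.9 = 0.4454.
Step 5 — Type: Im(Z) = 450.3 ⇒ lagging (phase φ = 63.5°).

PF = 0.4454 (lagging, φ = 63.5°)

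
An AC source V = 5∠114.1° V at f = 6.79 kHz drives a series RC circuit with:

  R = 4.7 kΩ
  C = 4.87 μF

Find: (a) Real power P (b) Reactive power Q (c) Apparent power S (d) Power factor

Step 1 — Angular frequency: ω = 2π·f = 2π·6790 = 4.266e+04 rad/s.
Step 2 — Component impedances:
  R: Z = R = 4700 Ω
  C: Z = 1/(jωC) = -j/(ω·C) = 0 - j4.813 Ω
Step 3 — Series combination: Z_total = R + C = 4700 - j4.813 Ω = 4700∠-0.1° Ω.
Step 4 — Source phasor: V = 5∠114.1° V = -2.042 + j4.564 V.
Step 5 — Current: I = V / Z = -0.0004354 + j0.0009707 A = 0.001064∠114.2° A.
Step 6 — Complex power: S = V·I* = 0.005319 - j5.447e-06 VA.
Step 7 — Real power: P = Re(S) = 0.005319 W.
Step 8 — Reactive power: Q = Im(S) = -5.447e-06 VAR.
Step 9 — Apparent power: |S| = 0.005319 VA.
Step 10 — Power factor: PF = P/|S| = 1 (leading).

(a) P = 0.005319 W  (b) Q = -5.447e-06 VAR  (c) S = 0.005319 VA  (d) PF = 1 (leading)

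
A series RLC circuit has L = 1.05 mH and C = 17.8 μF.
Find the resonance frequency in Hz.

Step 1 — Resonance condition Im(Z)=0 gives ω₀ = 1/√(LC).
Step 2 — ω₀ = 1/√(0.00105·1.78e-05) = 7315 rad/s.
Step 3 — f₀ = ω₀/(2π) = 1164 Hz.

f₀ = 1164 Hz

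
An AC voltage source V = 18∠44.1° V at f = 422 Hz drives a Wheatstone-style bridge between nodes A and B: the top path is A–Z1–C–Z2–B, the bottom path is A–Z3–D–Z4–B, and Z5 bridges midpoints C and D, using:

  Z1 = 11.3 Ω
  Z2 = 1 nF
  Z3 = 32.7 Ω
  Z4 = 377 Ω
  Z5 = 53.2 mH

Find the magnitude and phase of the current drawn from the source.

Step 1 — Angular frequency: ω = 2π·f = 2π·422 = 2652 rad/s.
Step 2 — Component impedances:
  Z1: Z = R = 11.3 Ω
  Z2: Z = 1/(jωC) = -j/(ω·C) = 0 - j3.771e+05 Ω
  Z3: Z = R = 32.7 Ω
  Z4: Z = R = 377 Ω
  Z5: Z = jωL = j·2652·0.0532 = 0 + j141.1 Ω
Step 3 — Bridge requires nodal analysis (the Z5 bridge couples midpoints C and D, so the two paths cannot be reduced to a simple series/parallel combination). Setting node B to ground and injecting 1 A at node A, the 3-node admittance system at A, C, D solves to V_A = Z_AB = 407.6 + j6.47 Ω = 407.6∠0.9° Ω.
Step 4 — Source phasor: V = 18∠44.1° V = 12.93 + j12.53 V.
Step 5 — Ohm's law: I = V / Z_total = (12.93 + j12.53) / (407.6 + j6.47) = 0.0322 + j0.03022 A.
Step 6 — Convert to polar: |I| = 0.04416 A, ∠I = 43.2°.

I = 0.04416∠43.2° A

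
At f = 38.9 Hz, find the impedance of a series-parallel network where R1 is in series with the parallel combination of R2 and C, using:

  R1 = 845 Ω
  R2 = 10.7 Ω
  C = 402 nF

Step 1 — Angular frequency: ω = 2π·f = 2π·38.9 = 244.4 rad/s.
Step 2 — Component impedances:
  R1: Z = R = 845 Ω
  R2: Z = R = 10.7 Ω
  C: Z = 1/(jωC) = -j/(ω·C) = 0 - j1.018e+04 Ω
Step 3 — Parallel branch: R2 || C = 1/(1/R2 + 1/C) = 10.7 - j0.01125 Ω.
Step 4 — Series with R1: Z_total = R1 + (R2 || C) = 855.7 - j0.01125 Ω = 855.7∠-0.0° Ω.

Z = 855.7 - j0.01125 Ω = 855.7∠-0.0° Ω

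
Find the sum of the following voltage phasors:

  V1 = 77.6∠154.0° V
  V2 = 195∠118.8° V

Step 1 — Convert each phasor to rectangular form:
  V1 = 77.6·(cos(154.0°) + j·sin(154.0°)) = -69.75 + j34.02 V
  V2 = 195·(cos(118.8°) + j·sin(118.8°)) = -93.94 + j170.9 V
Step 2 — Sum components: V_total = -163.7 + j204.9 V.
Step 3 — Convert to polar: |V_total| = 262.3 V, ∠V_total = 128.6°.

V_total = 262.3∠128.6° V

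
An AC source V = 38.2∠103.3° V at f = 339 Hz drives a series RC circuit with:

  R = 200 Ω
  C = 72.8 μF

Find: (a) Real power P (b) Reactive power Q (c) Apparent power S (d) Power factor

Step 1 — Angular frequency: ω = 2π·f = 2π·339 = 2130 rad/s.
Step 2 — Component impedances:
  R: Z = R = 200 Ω
  C: Z = 1/(jωC) = -j/(ω·C) = 0 - j6.449 Ω
Step 3 — Series combination: Z_total = R + C = 200 - j6.449 Ω = 200.1∠-1.8° Ω.
Step 4 — Source phasor: V = 38.2∠103.3° V = -8.788 + j37.18 V.
Step 5 — Current: I = V / Z = -0.04988 + j0.1843 A = 0.1909∠105.1° A.
Step 6 — Complex power: S = V·I* = 7.289 - j0.235 VA.
Step 7 — Real power: P = Re(S) = 7.289 W.
Step 8 — Reactive power: Q = Im(S) = -0.235 VAR.
Step 9 — Apparent power: |S| = 7.292 VA.
Step 10 — Power factor: PF = P/|S| = 0.9995 (leading).

(a) P = 7.289 W  (b) Q = -0.235 VAR  (c) S = 7.292 VA  (d) PF = 0.9995 (leading)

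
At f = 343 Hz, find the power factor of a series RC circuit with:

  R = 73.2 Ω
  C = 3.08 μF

Step 1 — Angular frequency: ω = 2π·f = 2π·343 = 2155 rad/s.
Step 2 — Component impedances:
  R: Z = R = 73.2 Ω
  C: Z = 1/(jωC) = -j/(ω·C) = 0 - j150.7 Ω
Step 3 — Series combination: Z_total = R + C = 73.2 - j150.7 Ω = 167.5∠-64.1° Ω.
Step 4 — Power factor: PF = cos(φ) = Re(Z)/|Z| = 73.2/167.5 = 0.437.
Step 5 — Type: Im(Z) = -150.7 ⇒ leading (phase φ = -64.1°).

PF = 0.437 (leading, φ = -64.1°)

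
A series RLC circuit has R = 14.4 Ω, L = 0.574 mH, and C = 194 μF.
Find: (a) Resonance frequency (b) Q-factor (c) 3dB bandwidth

Step 1 — Resonance: ω₀ = 1/√(LC) = 1/√(0.000574·0.000194) = 2997 rad/s.
Step 2 — f₀ = ω₀/(2π) = 476.9 Hz.
Step 3 — Series Q: Q = ω₀L/R = 2997·0.000574/14.4 = 0.1195.
Step 4 — Bandwidth: Δω = ω₀/Q = 2.509e+04 rad/s; BW = Δω/(2π) = 3993 Hz.

(a) f₀ = 476.9 Hz  (b) Q = 0.1195  (c) BW = 3993 Hz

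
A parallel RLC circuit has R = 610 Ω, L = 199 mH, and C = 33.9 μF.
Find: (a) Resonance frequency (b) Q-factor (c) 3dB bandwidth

Step 1 — Resonance: ω₀ = 1/√(LC) = 1/√(0.199·3.39e-05) = 385 rad/s.
Step 2 — f₀ = ω₀/(2π) = 61.28 Hz.
Step 3 — Parallel Q: Q = R/(ω₀L) = 610/(385·0.199) = 7.962.
Step 4 — Bandwidth: Δω = ω₀/Q = 48.36 rad/s; BW = Δω/(2π) = 7.696 Hz.

(a) f₀ = 61.28 Hz  (b) Q = 7.962  (c) BW = 7.696 Hz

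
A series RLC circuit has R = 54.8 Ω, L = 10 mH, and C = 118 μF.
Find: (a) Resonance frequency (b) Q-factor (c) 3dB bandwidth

Step 1 — Resonance condition Im(Z)=0 gives ω₀ = 1/√(LC).
Step 2 — ω₀ = 1/√(0.01·0.000118) = 920.6 rad/s.
Step 3 — f₀ = ω₀/(2π) = 146.5 Hz.
Step 4 — Series Q: Q = ω₀L/R = 920.6·0.01/54.8 = 0.168.
Step 5 — 3dB bandwidth: Δω = ω₀/Q = 5480 rad/s; BW = Δω/(2π) = 872.2 Hz.

(a) f₀ = 146.5 Hz  (b) Q = 0.168  (c) BW = 872.2 Hz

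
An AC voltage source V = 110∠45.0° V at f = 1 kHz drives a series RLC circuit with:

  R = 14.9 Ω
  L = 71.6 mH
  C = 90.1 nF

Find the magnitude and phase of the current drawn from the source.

Step 1 — Angular frequency: ω = 2π·f = 2π·1000 = 6283 rad/s.
Step 2 — Component impedances:
  R: Z = R = 14.9 Ω
  L: Z = jωL = j·6283·0.0716 = 0 + j449.9 Ω
  C: Z = 1/(jωC) = -j/(ω·C) = 0 - j1766 Ω
Step 3 — Series combination: Z_total = R + L + C = 14.9 - j1317 Ω = 1317∠-89.4° Ω.
Step 4 — Source phasor: V = 110∠45.0° V = 77.78 + j77.78 V.
Step 5 — Ohm's law: I = V / Z_total = (77.78 + j77.78) / (14.9 - j1317) = -0.0584 + j0.05974 A.
Step 6 — Convert to polar: |I| = 0.08355 A, ∠I = 134.4°.

I = 0.08355∠134.4° A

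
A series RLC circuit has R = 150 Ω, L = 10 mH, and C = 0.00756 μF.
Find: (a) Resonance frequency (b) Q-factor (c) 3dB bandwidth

Step 1 — Resonance condition Im(Z)=0 gives ω₀ = 1/√(LC).
Step 2 — ω₀ = 1/√(0.01·7.56e-09) = 1.15e+05 rad/s.
Step 3 — f₀ = ω₀/(2π) = 1.83e+04 Hz.
Step 4 — Series Q: Q = ω₀L/R = 1.15e+05·0.01/150 = 7.667.
Step 5 — 3dB bandwidth: Δω = ω₀/Q = 1.5e+04 rad/s; BW = Δω/(2π) = 2387 Hz.

(a) f₀ = 1.83e+04 Hz  (b) Q = 7.667  (c) BW = 2387 Hz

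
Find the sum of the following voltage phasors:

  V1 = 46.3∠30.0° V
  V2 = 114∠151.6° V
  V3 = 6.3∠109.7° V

Step 1 — Convert each phasor to rectangular form:
  V1 = 46.3·(cos(30.0°) + j·sin(30.0°)) = 40.1 + j23.15 V
  V2 = 114·(cos(151.6°) + j·sin(151.6°)) = -100.3 + j54.22 V
  V3 = 6.3·(cos(109.7°) + j·sin(109.7°)) = -2.124 + j5.931 V
Step 2 — Sum components: V_total = -62.31 + j83.3 V.
Step 3 — Convert to polar: |V_total| = 104 V, ∠V_total = 126.8°.

V_total = 104∠126.8° V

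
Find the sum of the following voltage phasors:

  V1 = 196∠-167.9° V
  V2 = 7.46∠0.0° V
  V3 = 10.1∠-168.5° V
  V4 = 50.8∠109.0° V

Step 1 — Convert each phasor to rectangular form:
  V1 = 196·(cos(-167.9°) + j·sin(-167.9°)) = -191.6 - j41.09 V
  V2 = 7.46·(cos(0.0°) + j·sin(0.0°)) = 7.46 V
  V3 = 10.1·(cos(-168.5°) + j·sin(-168.5°)) = -9.897 - j2.014 V
  V4 = 50.8·(cos(109.0°) + j·sin(109.0°)) = -16.54 + j48.03 V
Step 2 — Sum components: V_total = -210.6 + j4.933 V.
Step 3 — Convert to polar: |V_total| = 210.7 V, ∠V_total = 178.7°.

V_total = 210.7∠178.7° V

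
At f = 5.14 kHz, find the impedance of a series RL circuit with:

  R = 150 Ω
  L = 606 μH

Step 1 — Angular frequency: ω = 2π·f = 2π·5140 = 3.23e+04 rad/s.
Step 2 — Component impedances:
  R: Z = R = 150 Ω
  L: Z = jωL = j·3.23e+04·0.000606 = 0 + j19.57 Ω
Step 3 — Series combination: Z_total = R + L = 150 + j19.57 Ω = 151.3∠7.4° Ω.

Z = 150 + j19.57 Ω = 151.3∠7.4° Ω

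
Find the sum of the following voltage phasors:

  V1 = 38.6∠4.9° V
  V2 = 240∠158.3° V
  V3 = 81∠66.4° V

Step 1 — Convert each phasor to rectangular form:
  V1 = 38.6·(cos(4.9°) + j·sin(4.9°)) = 38.46 + j3.297 V
  V2 = 240·(cos(158.3°) + j·sin(158.3°)) = -223 + j88.74 V
  V3 = 81·(cos(66.4°) + j·sin(66.4°)) = 32.43 + j74.23 V
Step 2 — Sum components: V_total = -152.1 + j166.3 V.
Step 3 — Convert to polar: |V_total| = 225.3 V, ∠V_total = 132.5°.

V_total = 225.3∠132.5° V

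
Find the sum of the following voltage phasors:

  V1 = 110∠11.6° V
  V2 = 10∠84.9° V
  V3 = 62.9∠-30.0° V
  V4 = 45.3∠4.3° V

Step 1 — Convert each phasor to rectangular form:
  V1 = 110·(cos(11.6°) + j·sin(11.6°)) = 107.8 + j22.12 V
  V2 = 10·(cos(84.9°) + j·sin(84.9°)) = 0.8889 + j9.96 V
  V3 = 62.9·(cos(-30.0°) + j·sin(-30.0°)) = 54.47 - j31.45 V
  V4 = 45.3·(cos(4.3°) + j·sin(4.3°)) = 45.17 + j3.397 V
Step 2 — Sum components: V_total = 208.3 + j4.026 V.
Step 3 — Convert to polar: |V_total| = 208.3 V, ∠V_total = 1.1°.

V_total = 208.3∠1.1° V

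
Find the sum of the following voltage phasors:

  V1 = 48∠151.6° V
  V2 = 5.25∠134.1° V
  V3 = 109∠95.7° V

Step 1 — Convert each phasor to rectangular form:
  V1 = 48·(cos(151.6°) + j·sin(151.6°)) = -42.22 + j22.83 V
  V2 = 5.25·(cos(134.1°) + j·sin(134.1°)) = -3.654 + j3.77 V
  V3 = 109·(cos(95.7°) + j·sin(95.7°)) = -10.83 + j108.5 V
Step 2 — Sum components: V_total = -56.7 + j135.1 V.
Step 3 — Convert to polar: |V_total| = 146.5 V, ∠V_total = 112.8°.

V_total = 146.5∠112.8° V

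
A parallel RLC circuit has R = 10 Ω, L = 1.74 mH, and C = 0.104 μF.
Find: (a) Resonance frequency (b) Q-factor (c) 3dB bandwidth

Step 1 — Resonance: ω₀ = 1/√(LC) = 1/√(0.00174·1.04e-07) = 7.434e+04 rad/s.
Step 2 — f₀ = ω₀/(2π) = 1.183e+04 Hz.
Step 3 — Parallel Q: Q = R/(ω₀L) = 10/(7.434e+04·0.00174) = 0.07731.
Step 4 — Bandwidth: Δω = ω₀/Q = 9.615e+05 rad/s; BW = Δω/(2π) = 1.53e+05 Hz.

(a) f₀ = 1.183e+04 Hz  (b) Q = 0.07731  (c) BW = 1.53e+05 Hz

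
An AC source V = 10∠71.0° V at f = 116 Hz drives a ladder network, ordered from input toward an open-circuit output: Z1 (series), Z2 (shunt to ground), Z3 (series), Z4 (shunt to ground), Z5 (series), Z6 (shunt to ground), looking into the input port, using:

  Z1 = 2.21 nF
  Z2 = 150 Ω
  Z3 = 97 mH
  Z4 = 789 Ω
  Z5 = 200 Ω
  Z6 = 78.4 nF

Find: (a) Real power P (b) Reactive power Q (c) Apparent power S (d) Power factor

Step 1 — Angular frequency: ω = 2π·f = 2π·116 = 728.8 rad/s.
Step 2 — Component impedances:
  Z1: Z = 1/(jωC) = -j/(ω·C) = 0 - j6.208e+05 Ω
  Z2: Z = R = 150 Ω
  Z3: Z = jωL = j·728.8·0.097 = 0 + j70.7 Ω
  Z4: Z = R = 789 Ω
  Z5: Z = R = 200 Ω
  Z6: Z = 1/(jωC) = -j/(ω·C) = 0 - j1.75e+04 Ω
Step 3 — Ladder network (open output): work backward from the far end, alternating series and parallel combinations. Z_in = 126 - j6.208e+05 Ω = 6.208e+05∠-90.0° Ω.
Step 4 — Source phasor: V = 10∠71.0° V = 3.256 + j9.455 V.
Step 5 — Current: I = V / Z = -1.523e-05 + j5.247e-06 A = 1.611e-05∠161.0° A.
Step 6 — Complex power: S = V·I* = 3.27e-08 - j0.0001611 VA.
Step 7 — Real power: P = Re(S) = 3.27e-08 W.
Step 8 — Reactive power: Q = Im(S) = -0.0001611 VAR.
Step 9 — Apparent power: |S| = 0.0001611 VA.
Step 10 — Power factor: PF = P/|S| = 0.000203 (leading).

(a) P = 3.27e-08 W  (b) Q = -0.0001611 VAR  (c) S = 0.0001611 VA  (d) PF = 0.000203 (leading)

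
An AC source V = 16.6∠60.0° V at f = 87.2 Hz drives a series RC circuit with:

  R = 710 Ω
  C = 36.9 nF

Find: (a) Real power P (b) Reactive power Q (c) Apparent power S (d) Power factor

Step 1 — Angular frequency: ω = 2π·f = 2π·87.2 = 547.9 rad/s.
Step 2 — Component impedances:
  R: Z = R = 710 Ω
  C: Z = 1/(jωC) = -j/(ω·C) = 0 - j4.946e+04 Ω
Step 3 — Series combination: Z_total = R + C = 710 - j4.946e+04 Ω = 4.947e+04∠-89.2° Ω.
Step 4 — Source phasor: V = 16.6∠60.0° V = 8.3 + j14.38 V.
Step 5 — Current: I = V / Z = -0.0002882 + j0.0001719 A = 0.0003356∠149.2° A.
Step 6 — Complex power: S = V·I* = 7.995e-05 - j0.00557 VA.
Step 7 — Real power: P = Re(S) = 7.995e-05 W.
Step 8 — Reactive power: Q = Im(S) = -0.00557 VAR.
Step 9 — Apparent power: |S| = 0.00557 VA.
Step 10 — Power factor: PF = P/|S| = 0.01435 (leading).

(a) P = 7.995e-05 W  (b) Q = -0.00557 VAR  (c) S = 0.00557 VA  (d) PF = 0.01435 (leading)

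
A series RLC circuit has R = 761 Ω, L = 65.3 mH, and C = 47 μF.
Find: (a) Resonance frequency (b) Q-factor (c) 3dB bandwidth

Step 1 — Resonance condition Im(Z)=0 gives ω₀ = 1/√(LC).
Step 2 — ω₀ = 1/√(0.0653·4.7e-05) = 570.8 rad/s.
Step 3 — f₀ = ω₀/(2π) = 90.85 Hz.
Step 4 — Series Q: Q = ω₀L/R = 570.8·0.0653/761 = 0.04898.
Step 5 — 3dB bandwidth: Δω = ω₀/Q = 1.165e+04 rad/s; BW = Δω/(2π) = 1855 Hz.

(a) f₀ = 90.85 Hz  (b) Q = 0.04898  (c) BW = 1855 Hz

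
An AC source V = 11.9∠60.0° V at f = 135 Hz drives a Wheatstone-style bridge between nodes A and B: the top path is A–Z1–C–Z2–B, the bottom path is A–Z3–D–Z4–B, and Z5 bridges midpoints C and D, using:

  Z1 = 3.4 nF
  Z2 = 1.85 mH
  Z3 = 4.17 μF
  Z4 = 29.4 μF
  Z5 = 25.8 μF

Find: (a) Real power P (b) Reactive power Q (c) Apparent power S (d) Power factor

Step 1 — Angular frequency: ω = 2π·f = 2π·135 = 848.2 rad/s.
Step 2 — Component impedances:
  Z1: Z = 1/(jωC) = -j/(ω·C) = 0 - j3.467e+05 Ω
  Z2: Z = jωL = j·848.2·0.00185 = 0 + j1.569 Ω
  Z3: Z = 1/(jωC) = -j/(ω·C) = 0 - j282.7 Ω
  Z4: Z = 1/(jωC) = -j/(ω·C) = 0 - j40.1 Ω
  Z5: Z = 1/(jωC) = -j/(ω·C) = 0 - j45.69 Ω
Step 3 — Bridge requires nodal analysis (the Z5 bridge couples midpoints C and D, so the two paths cannot be reduced to a simple series/parallel combination). Setting node B to ground and injecting 1 A at node A, the 3-node admittance system at A, C, D solves to V_A = Z_AB = 0 - j303.5 Ω = 303.5∠-90.0° Ω.
Step 4 — Source phasor: V = 11.9∠60.0° V = 5.95 + j10.31 V.
Step 5 — Current: I = V / Z = -0.03396 + j0.01961 A = 0.03921∠150.0° A.
Step 6 — Complex power: S = V·I* = 0 - j0.4667 VA.
Step 7 — Real power: P = Re(S) = 0 W.
Step 8 — Reactive power: Q = Im(S) = -0.4667 VAR.
Step 9 — Apparent power: |S| = 0.4667 VA.
Step 10 — Power factor: PF = P/|S| = 0 (leading).

(a) P = 0 W  (b) Q = -0.4667 VAR  (c) S = 0.4667 VA  (d) PF = 0 (leading)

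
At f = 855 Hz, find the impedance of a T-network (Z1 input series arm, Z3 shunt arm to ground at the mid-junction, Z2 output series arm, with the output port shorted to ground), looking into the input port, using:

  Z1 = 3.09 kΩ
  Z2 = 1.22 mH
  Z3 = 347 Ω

Step 1 — Angular frequency: ω = 2π·f = 2π·855 = 5372 rad/s.
Step 2 — Component impedances:
  Z1: Z = R = 3090 Ω
  Z2: Z = jωL = j·5372·0.00122 = 0 + j6.554 Ω
  Z3: Z = R = 347 Ω
Step 3 — With the output port shorted to ground, the output series arm Z2 runs from the junction to ground; the shunt arm Z3 also runs from the junction to ground. They appear in parallel: Z3 || Z2 = 0.1237 + j6.552 Ω.
Step 4 — Series with input arm Z1: Z_in = Z1 + (Z3 || Z2) = 3090 + j6.552 Ω = 3090∠0.1° Ω.

Z = 3090 + j6.552 Ω = 3090∠0.1° Ω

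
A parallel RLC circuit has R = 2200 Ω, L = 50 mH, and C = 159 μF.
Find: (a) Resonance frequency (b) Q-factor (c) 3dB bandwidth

Step 1 — Resonance: ω₀ = 1/√(LC) = 1/√(0.05·0.000159) = 354.7 rad/s.
Step 2 — f₀ = ω₀/(2π) = 56.45 Hz.
Step 3 — Parallel Q: Q = R/(ω₀L) = 2200/(354.7·0.05) = 124.1.
Step 4 — Bandwidth: Δω = ω₀/Q = 2.859 rad/s; BW = Δω/(2π) = 0.455 Hz.

(a) f₀ = 56.45 Hz  (b) Q = 124.1  (c) BW = 0.455 Hz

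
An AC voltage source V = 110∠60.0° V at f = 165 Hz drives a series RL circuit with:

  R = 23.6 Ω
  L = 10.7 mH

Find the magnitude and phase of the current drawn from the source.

Step 1 — Angular frequency: ω = 2π·f = 2π·165 = 1037 rad/s.
Step 2 — Component impedances:
  R: Z = R = 23.6 Ω
  L: Z = jωL = j·1037·0.0107 = 0 + j11.09 Ω
Step 3 — Series combination: Z_total = R + L = 23.6 + j11.09 Ω = 26.08∠25.2° Ω.
Step 4 — Source phasor: V = 110∠60.0° V = 55 + j95.26 V.
Step 5 — Ohm's law: I = V / Z_total = (55 + j95.26) / (23.6 + j11.09) = 3.463 + j2.409 A.
Step 6 — Convert to polar: |I| = 4.218 A, ∠I = 34.8°.

I = 4.218∠34.8° A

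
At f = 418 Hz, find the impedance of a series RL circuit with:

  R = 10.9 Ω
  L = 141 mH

Step 1 — Angular frequency: ω = 2π·f = 2π·418 = 2626 rad/s.
Step 2 — Component impedances:
  R: Z = R = 10.9 Ω
  L: Z = jωL = j·2626·0.141 = 0 + j370.3 Ω
Step 3 — Series combination: Z_total = R + L = 10.9 + j370.3 Ω = 370.5∠88.3° Ω.

Z = 10.9 + j370.3 Ω = 370.5∠88.3° Ω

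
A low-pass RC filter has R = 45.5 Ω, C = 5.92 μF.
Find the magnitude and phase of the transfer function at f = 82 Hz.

Step 1 — Angular frequency: ω = 2π·82 = 515.2 rad/s.
Step 2 — Transfer function: H(jω) = 1/(1 + jωRC).
Step 3 — Denominator: 1 + jωRC = 1 + j·515.2·45.5·5.92e-06 = 1 + j0.1388.
Step 4 — H = 0.9811 - j0.1362.
Step 5 — Magnitude: |H| = 0.9905 (-0.1 dB); phase: φ = -7.9°.

|H| = 0.9905 (-0.1 dB), φ = -7.9°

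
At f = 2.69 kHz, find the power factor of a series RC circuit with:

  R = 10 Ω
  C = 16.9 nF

Step 1 — Angular frequency: ω = 2π·f = 2π·2690 = 1.69e+04 rad/s.
Step 2 — Component impedances:
  R: Z = R = 10 Ω
  C: Z = 1/(jωC) = -j/(ω·C) = 0 - j3501 Ω
Step 3 — Series combination: Z_total = R + C = 10 - j3501 Ω = 3501∠-89.8° Ω.
Step 4 — Power factor: PF = cos(φ) = Re(Z)/|Z| = 10/3501 = 0.002856.
Step 5 — Type: Im(Z) = -3501 ⇒ leading (phase φ = -89.8°).

PF = 0.002856 (leading, φ = -89.8°)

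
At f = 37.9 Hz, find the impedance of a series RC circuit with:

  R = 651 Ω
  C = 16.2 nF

Step 1 — Angular frequency: ω = 2π·f = 2π·37.9 = 238.1 rad/s.
Step 2 — Component impedances:
  R: Z = R = 651 Ω
  C: Z = 1/(jωC) = -j/(ω·C) = 0 - j2.592e+05 Ω
Step 3 — Series combination: Z_total = R + C = 651 - j2.592e+05 Ω = 2.592e+05∠-89.9° Ω.

Z = 651 - j2.592e+05 Ω = 2.592e+05∠-89.9° Ω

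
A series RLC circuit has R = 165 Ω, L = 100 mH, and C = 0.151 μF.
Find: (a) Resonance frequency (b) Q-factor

Step 1 — Resonance condition Im(Z)=0 gives ω₀ = 1/√(LC).
Step 2 — ω₀ = 1/√(0.1·1.51e-07) = 8138 rad/s.
Step 3 — f₀ = ω₀/(2π) = 1295 Hz.
Step 4 — Series Q: Q = ω₀L/R = 8138·0.1/165 = 4.932.

(a) f₀ = 1295 Hz  (b) Q = 4.932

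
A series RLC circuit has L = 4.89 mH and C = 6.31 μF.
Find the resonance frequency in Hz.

Step 1 — Resonance condition Im(Z)=0 gives ω₀ = 1/√(LC).
Step 2 — ω₀ = 1/√(0.00489·6.31e-06) = 5693 rad/s.
Step 3 — f₀ = ω₀/(2π) = 906 Hz.

f₀ = 906 Hz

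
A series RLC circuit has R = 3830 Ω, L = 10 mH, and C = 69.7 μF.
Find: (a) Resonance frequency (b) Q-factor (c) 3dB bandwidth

Step 1 — Resonance: ω₀ = 1/√(LC) = 1/√(0.01·6.97e-05) = 1198 rad/s.
Step 2 — f₀ = ω₀/(2π) = 190.6 Hz.
Step 3 — Series Q: Q = ω₀L/R = 1198·0.01/3830 = 0.003127.
Step 4 — Bandwidth: Δω = ω₀/Q = 3.83e+05 rad/s; BW = Δω/(2π) = 6.096e+04 Hz.

(a) f₀ = 190.6 Hz  (b) Q = 0.003127  (c) BW = 6.096e+04 Hz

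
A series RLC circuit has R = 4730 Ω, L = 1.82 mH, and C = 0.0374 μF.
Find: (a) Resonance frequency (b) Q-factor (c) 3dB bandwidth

Step 1 — Resonance: ω₀ = 1/√(LC) = 1/√(0.00182·3.74e-08) = 1.212e+05 rad/s.
Step 2 — f₀ = ω₀/(2π) = 1.929e+04 Hz.
Step 3 — Series Q: Q = ω₀L/R = 1.212e+05·0.00182/4730 = 0.04664.
Step 4 — Bandwidth: Δω = ω₀/Q = 2.599e+06 rad/s; BW = Δω/(2π) = 4.136e+05 Hz.

(a) f₀ = 1.929e+04 Hz  (b) Q = 0.04664  (c) BW = 4.136e+05 Hz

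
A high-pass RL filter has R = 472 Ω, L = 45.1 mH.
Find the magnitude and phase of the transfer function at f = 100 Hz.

Step 1 — Angular frequency: ω = 2π·100 = 628.3 rad/s.
Step 2 — Transfer function: H(jω) = jωL/(R + jωL).
Step 3 — Numerator jωL = j·28.34; denominator R + jωL = 472 + j28.34.
Step 4 — H = 0.003591 + j0.05982.
Step 5 — Magnitude: |H| = 0.05993 (-24.4 dB); phase: φ = 86.6°.

|H| = 0.05993 (-24.4 dB), φ = 86.6°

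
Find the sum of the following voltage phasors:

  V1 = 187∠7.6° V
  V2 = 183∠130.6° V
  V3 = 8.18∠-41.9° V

Step 1 — Convert each phasor to rectangular form:
  V1 = 187·(cos(7.6°) + j·sin(7.6°)) = 185.4 + j24.73 V
  V2 = 183·(cos(130.6°) + j·sin(130.6°)) = -119.1 + j138.9 V
  V3 = 8.18·(cos(-41.9°) + j·sin(-41.9°)) = 6.088 - j5.463 V
Step 2 — Sum components: V_total = 72.35 + j158.2 V.
Step 3 — Convert to polar: |V_total| = 174 V, ∠V_total = 65.4°.

V_total = 174∠65.4° V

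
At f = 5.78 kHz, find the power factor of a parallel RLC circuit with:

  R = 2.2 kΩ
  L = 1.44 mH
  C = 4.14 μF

Step 1 — Angular frequency: ω = 2π·f = 2π·5780 = 3.632e+04 rad/s.
Step 2 — Component impedances:
  R: Z = R = 2200 Ω
  L: Z = jωL = j·3.632e+04·0.00144 = 0 + j52.3 Ω
  C: Z = 1/(jωC) = -j/(ω·C) = 0 - j6.651 Ω
Step 3 — Parallel combination: 1/Z_total = 1/R + 1/L + 1/C; Z_total = 0.02639 - j7.62 Ω = 7.62∠-89.8° Ω.
Step 4 — Power factor: PF = cos(φ) = Re(Z)/|Z| = 0.026394/7.6202 = 0.003464.
Step 5 — Type: Im(Z) = -7.62 ⇒ leading (phase φ = -89.8°).

PF = 0.003464 (leading, φ = -89.8°)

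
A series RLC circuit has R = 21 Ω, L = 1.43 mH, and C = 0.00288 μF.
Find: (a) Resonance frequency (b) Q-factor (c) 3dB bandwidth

Step 1 — Resonance: ω₀ = 1/√(LC) = 1/√(0.00143·2.88e-09) = 4.928e+05 rad/s.
Step 2 — f₀ = ω₀/(2π) = 7.843e+04 Hz.
Step 3 — Series Q: Q = ω₀L/R = 4.928e+05·0.00143/21 = 33.55.
Step 4 — Bandwidth: Δω = ω₀/Q = 1.469e+04 rad/s; BW = Δω/(2π) = 2337 Hz.

(a) f₀ = 7.843e+04 Hz  (b) Q = 33.55  (c) BW = 2337 Hz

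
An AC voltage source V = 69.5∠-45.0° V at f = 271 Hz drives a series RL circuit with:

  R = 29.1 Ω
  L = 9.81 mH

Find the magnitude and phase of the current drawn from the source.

Step 1 — Angular frequency: ω = 2π·f = 2π·271 = 1703 rad/s.
Step 2 — Component impedances:
  R: Z = R = 29.1 Ω
  L: Z = jωL = j·1703·0.00981 = 0 + j16.7 Ω
Step 3 — Series combination: Z_total = R + L = 29.1 + j16.7 Ω = 33.55∠29.9° Ω.
Step 4 — Source phasor: V = 69.5∠-45.0° V = 49.14 - j49.14 V.
Step 5 — Ohm's law: I = V / Z_total = (49.14 - j49.14) / (29.1 + j16.7) = 0.5411 - j1.999 A.
Step 6 — Convert to polar: |I| = 2.071 A, ∠I = -74.9°.

I = 2.071∠-74.9° A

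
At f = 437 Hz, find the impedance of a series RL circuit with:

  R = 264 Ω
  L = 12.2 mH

Step 1 — Angular frequency: ω = 2π·f = 2π·437 = 2746 rad/s.
Step 2 — Component impedances:
  R: Z = R = 264 Ω
  L: Z = jωL = j·2746·0.0122 = 0 + j33.5 Ω
Step 3 — Series combination: Z_total = R + L = 264 + j33.5 Ω = 266.1∠7.2° Ω.

Z = 264 + j33.5 Ω = 266.1∠7.2° Ω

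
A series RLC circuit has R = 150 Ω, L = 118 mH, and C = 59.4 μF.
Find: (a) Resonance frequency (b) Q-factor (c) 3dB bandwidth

Step 1 — Resonance condition Im(Z)=0 gives ω₀ = 1/√(LC).
Step 2 — ω₀ = 1/√(0.118·5.94e-05) = 377.7 rad/s.
Step 3 — f₀ = ω₀/(2π) = 60.12 Hz.
Step 4 — Series Q: Q = ω₀L/R = 377.7·0.118/150 = 0.2971.
Step 5 — 3dB bandwidth: Δω = ω₀/Q = 1271 rad/s; BW = Δω/(2π) = 202.3 Hz.

(a) f₀ = 60.12 Hz  (b) Q = 0.2971  (c) BW = 202.3 Hz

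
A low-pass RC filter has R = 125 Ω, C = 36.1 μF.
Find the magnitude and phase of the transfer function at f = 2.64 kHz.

Step 1 — Angular frequency: ω = 2π·2640 = 1.659e+04 rad/s.
Step 2 — Transfer function: H(jω) = 1/(1 + jωRC).
Step 3 — Denominator: 1 + jωRC = 1 + j·1.659e+04·125·3.61e-05 = 1 + j74.85.
Step 4 — H = 0.0001785 - j0.01336.
Step 5 — Magnitude: |H| = 0.01336 (-37.5 dB); phase: φ = -89.2°.

|H| = 0.01336 (-37.5 dB), φ = -89.2°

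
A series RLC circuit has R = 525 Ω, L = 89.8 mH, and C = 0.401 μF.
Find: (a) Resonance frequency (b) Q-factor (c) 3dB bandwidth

Step 1 — Resonance: ω₀ = 1/√(LC) = 1/√(0.0898·4.01e-07) = 5270 rad/s.
Step 2 — f₀ = ω₀/(2π) = 838.7 Hz.
Step 3 — Series Q: Q = ω₀L/R = 5270·0.0898/525 = 0.9014.
Step 4 — Bandwidth: Δω = ω₀/Q = 5846 rad/s; BW = Δω/(2π) = 930.5 Hz.

(a) f₀ = 838.7 Hz  (b) Q = 0.9014  (c) BW = 930.5 Hz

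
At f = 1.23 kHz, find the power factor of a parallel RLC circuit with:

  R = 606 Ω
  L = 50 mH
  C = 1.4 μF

Step 1 — Angular frequency: ω = 2π·f = 2π·1230 = 7728 rad/s.
Step 2 — Component impedances:
  R: Z = R = 606 Ω
  L: Z = jωL = j·7728·0.05 = 0 + j386.4 Ω
  C: Z = 1/(jωC) = -j/(ω·C) = 0 - j92.42 Ω
Step 3 — Parallel combination: 1/Z_total = 1/R + 1/L + 1/C; Z_total = 23.41 - j116.8 Ω = 119.1∠-78.7° Ω.
Step 4 — Power factor: PF = cos(φ) = Re(Z)/|Z| = 23.41/119.1 = 0.1966.
Step 5 — Type: Im(Z) = -116.8 ⇒ leading (phase φ = -78.7°).

PF = 0.1966 (leading, φ = -78.7°)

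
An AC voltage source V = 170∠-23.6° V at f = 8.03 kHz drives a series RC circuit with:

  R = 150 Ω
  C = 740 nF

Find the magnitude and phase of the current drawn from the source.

Step 1 — Angular frequency: ω = 2π·f = 2π·8030 = 5.045e+04 rad/s.
Step 2 — Component impedances:
  R: Z = R = 150 Ω
  C: Z = 1/(jωC) = -j/(ω·C) = 0 - j26.78 Ω
Step 3 — Series combination: Z_total = R + C = 150 - j26.78 Ω = 152.4∠-10.1° Ω.
Step 4 — Source phasor: V = 170∠-23.6° V = 155.8 - j68.06 V.
Step 5 — Ohm's law: I = V / Z_total = (155.8 - j68.06) / (150 - j26.78) = 1.085 - j0.26 A.
Step 6 — Convert to polar: |I| = 1.116 A, ∠I = -13.5°.

I = 1.116∠-13.5° A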